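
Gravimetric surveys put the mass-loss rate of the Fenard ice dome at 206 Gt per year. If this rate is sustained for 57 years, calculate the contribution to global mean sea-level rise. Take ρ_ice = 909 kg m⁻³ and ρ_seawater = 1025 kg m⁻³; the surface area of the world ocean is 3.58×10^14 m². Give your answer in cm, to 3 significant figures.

Total mass lost = 206 Gt/yr × 57 yr = 1.174×10^4 Gt = 1.174×10^16 kg.
ρ_w = 1025 kg m⁻³, so water volume = 1.174×10^16 / 1025 = 1.146×10^13 m³.
Δh = 1.146×10^13 / 3.58×10^14 = 0.0320 m = 3.20 cm.

≈ 3.20 cm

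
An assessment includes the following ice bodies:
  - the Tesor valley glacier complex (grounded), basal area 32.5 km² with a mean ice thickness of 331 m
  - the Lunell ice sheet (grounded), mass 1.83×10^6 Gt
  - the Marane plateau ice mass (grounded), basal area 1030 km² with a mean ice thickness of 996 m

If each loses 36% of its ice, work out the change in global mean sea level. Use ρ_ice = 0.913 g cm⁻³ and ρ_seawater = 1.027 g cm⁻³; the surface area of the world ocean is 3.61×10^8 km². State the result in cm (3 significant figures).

Tesor: ice volume = 32.5 km² × 331 m = 10.76 km³; 0.36 × 10.76 × (913/1027) = 3.443 km³ of water.
Lunell: 0.36 × 1.83×10^6 Gt = 6.588×10^17 kg; dividing by ρ_w = 1.027 g cm⁻³ = 1027 kg m⁻³ gives 6.415×10^14 m³ of water.
Marane: ice volume = 1030 km² × 996 m = 1026 km³; 0.36 × 1026 × (913/1027) = 328.3 km³ of water.
Total added water ≈ 6.418×10^14 m³ over 3.61×10^14 m² → Δh = 1.78 m = 178 cm.

≈ 178 cm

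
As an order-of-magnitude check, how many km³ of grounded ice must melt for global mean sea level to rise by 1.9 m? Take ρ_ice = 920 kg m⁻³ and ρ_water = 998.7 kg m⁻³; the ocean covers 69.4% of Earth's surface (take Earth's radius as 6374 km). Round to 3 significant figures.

≈ 7.31×10^5 km³

Required water volume = Δh × A = 1.9 m × 3.54×10^14 m² = 6.732×10^14 m³ = 6.732×10^5 km³.
Ice volume = water volume × ρ_w/ρ_ice = 6.732×10^5 × 998.7/920 = 7.31×10^5 km³.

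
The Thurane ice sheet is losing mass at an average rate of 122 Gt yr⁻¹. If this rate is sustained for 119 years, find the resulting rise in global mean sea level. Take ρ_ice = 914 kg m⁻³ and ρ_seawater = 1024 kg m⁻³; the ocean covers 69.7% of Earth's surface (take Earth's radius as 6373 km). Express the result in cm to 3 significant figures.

≈ 3.99 cm

Total mass lost = 122 Gt/yr × 119 yr = 1.452×10^4 Gt = 1.452×10^16 kg.
ρ_w = 1024 kg m⁻³, so water volume = 1.452×10^16 / 1024 = 1.418×10^13 m³.
Δh = 1.418×10^13 / 3.56×10^14 = 0.0399 m = 3.99 cm.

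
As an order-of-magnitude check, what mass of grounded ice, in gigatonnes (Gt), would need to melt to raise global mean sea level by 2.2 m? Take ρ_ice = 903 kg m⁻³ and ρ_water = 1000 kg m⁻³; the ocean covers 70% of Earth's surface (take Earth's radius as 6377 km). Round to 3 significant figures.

Required water volume = Δh × A = 2.2 m × 3.58×10^14 m² = 7.870×10^14 m³.
ρ_w = 1000 kg m⁻³, so the mass of water = 7.870×10^14 m³ × 1000 kg m⁻³ = 7.870×10^17 kg = 7.87×10^5 Gt (and the same mass of ice, by conservation).

≈ 7.87×10^5 Gt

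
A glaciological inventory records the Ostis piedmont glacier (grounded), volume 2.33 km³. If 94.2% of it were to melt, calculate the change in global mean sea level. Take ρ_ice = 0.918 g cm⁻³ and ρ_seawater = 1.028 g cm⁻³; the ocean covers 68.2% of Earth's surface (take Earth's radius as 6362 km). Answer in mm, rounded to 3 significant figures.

Ostis: 0.942 × 2.33 km³ × (918/1028) = 1.960 km³ of water.
Spread over 3.47×10^14 m² of ocean, Δh = 1.960×10^9 / 3.47×10^14 = 5.65×10^-6 m = 5.65×10^-3 mm.

≈ 5.65×10^-3 mm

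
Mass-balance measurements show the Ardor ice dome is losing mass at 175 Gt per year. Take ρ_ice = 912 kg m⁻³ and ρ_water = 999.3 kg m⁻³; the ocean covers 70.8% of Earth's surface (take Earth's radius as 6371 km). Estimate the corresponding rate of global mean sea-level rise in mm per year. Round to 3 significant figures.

ρ_w = 999.3 kg m⁻³. Annual water volume added = 175 Gt / ρ_w = 1.750×10^14 kg / 999.3 kg m⁻³ = 1.751×10^11 m³.
Δh per year = 1.751×10^11 / 3.61×10^14 = 4.85×10^-4 m = 0.485 mm.

≈ 0.485 mm/yr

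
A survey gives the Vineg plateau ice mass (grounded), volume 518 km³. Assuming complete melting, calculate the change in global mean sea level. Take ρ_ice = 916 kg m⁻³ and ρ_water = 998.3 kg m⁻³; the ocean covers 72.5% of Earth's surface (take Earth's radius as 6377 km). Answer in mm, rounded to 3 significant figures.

≈ 1.28 mm

Vineg: 518 km³ × (916/998.3) = 475.3 km³ of water.
Spread over 3.70×10^14 m² of ocean, Δh = 4.753×10^11 / 3.70×10^14 = 1.28×10^-3 m = 1.28 mm.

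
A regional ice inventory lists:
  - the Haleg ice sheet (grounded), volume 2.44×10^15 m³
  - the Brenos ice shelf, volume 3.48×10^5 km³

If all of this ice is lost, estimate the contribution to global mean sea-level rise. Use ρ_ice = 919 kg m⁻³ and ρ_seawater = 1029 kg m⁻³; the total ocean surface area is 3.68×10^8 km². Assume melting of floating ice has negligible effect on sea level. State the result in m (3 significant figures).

Haleg: 2.44×10^15 m³ × (919/1029) = 2.179×10^15 m³ of water.
The Brenos ice shelf is floating and already displaces its own weight of water, so its melt adds essentially nothing to sea level.
Total added water ≈ 2.179×10^15 m³ over 3.68×10^14 m² → Δh = 5.92 m.

≈ 5.92 m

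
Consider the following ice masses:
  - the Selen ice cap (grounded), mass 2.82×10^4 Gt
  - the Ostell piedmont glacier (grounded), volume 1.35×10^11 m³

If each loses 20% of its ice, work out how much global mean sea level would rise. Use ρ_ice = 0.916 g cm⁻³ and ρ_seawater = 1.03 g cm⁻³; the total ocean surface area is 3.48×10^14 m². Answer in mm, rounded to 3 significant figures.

≈ 15.8 mm

Selen: 0.2 × 2.82×10^4 Gt = 5.640×10^15 kg; dividing by ρ_w = 1.03 g cm⁻³ = 1030 kg m⁻³ gives 5.476×10^12 m³ of water.
Ostell: 0.2 × 1.35×10^11 m³ × (916/1030) = 2.401×10^10 m³ of water.
Total added water ≈ 5.500×10^12 m³ over 3.48×10^14 m² → Δh = 0.0158 m = 15.8 mm.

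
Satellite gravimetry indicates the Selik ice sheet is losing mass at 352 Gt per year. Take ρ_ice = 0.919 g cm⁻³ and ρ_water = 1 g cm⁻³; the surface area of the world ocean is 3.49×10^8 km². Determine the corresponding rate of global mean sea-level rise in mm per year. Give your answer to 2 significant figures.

ρ_w = 1 g cm⁻³ = 1000 kg m⁻³. Annual water volume added = 352 Gt / ρ_w = 3.520×10^14 kg / 1000 kg m⁻³ = 3.520×10^11 m³.
Δh per year = 3.520×10^11 / 3.49×10^14 = 1.01×10^-3 m = 1.0 mm.

≈ 1.0 mm/yr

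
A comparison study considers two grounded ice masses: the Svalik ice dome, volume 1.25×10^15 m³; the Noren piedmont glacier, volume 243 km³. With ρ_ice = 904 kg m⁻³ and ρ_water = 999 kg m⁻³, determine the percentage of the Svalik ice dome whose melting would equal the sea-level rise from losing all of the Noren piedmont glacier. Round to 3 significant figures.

≈ 0.0194 %

Equal sea-level rise means equal mass of meltwater, i.e. equal mass of ice lost.
Ice mass of Noren: 2.197×10^14 kg; ice mass of Svalik: 1.130×10^18 kg.
Fraction required = 2.197×10^14 / 1.130×10^18 = 1.94×10^-4 → 0.0194 %.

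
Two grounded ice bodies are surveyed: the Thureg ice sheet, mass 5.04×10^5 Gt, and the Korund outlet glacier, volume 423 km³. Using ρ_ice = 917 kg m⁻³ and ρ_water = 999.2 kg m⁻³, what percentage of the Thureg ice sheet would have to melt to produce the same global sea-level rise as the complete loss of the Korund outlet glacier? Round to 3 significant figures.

Equal sea-level rise means equal mass of meltwater, i.e. equal mass of ice lost.
Ice mass of Korund: 3.879×10^14 kg; ice mass of Thureg: 5.040×10^17 kg.
Fraction required = 3.879×10^14 / 5.040×10^17 = 7.70×10^-4 → 0.0770 %.

≈ 0.0770 %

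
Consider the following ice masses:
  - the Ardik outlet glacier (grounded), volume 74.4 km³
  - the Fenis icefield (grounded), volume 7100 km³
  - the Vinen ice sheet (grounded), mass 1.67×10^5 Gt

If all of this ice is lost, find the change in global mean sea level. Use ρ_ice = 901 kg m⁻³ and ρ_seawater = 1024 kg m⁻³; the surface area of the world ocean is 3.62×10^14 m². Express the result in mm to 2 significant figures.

Ardik: 74.4 km³ × (901/1024) = 65.46 km³ of water.
Fenis: 7100 km³ × (901/1024) = 6247 km³ of water.
Vinen: 1.67×10^5 Gt = 1.670×10^17 kg; dividing by ρ_w = 1024 kg m⁻³ gives 1.631×10^14 m³ of water.
Total added water ≈ 1.694×10^14 m³ over 3.62×10^14 m² → Δh = 0.468 m = 470 mm.

≈ 470 mm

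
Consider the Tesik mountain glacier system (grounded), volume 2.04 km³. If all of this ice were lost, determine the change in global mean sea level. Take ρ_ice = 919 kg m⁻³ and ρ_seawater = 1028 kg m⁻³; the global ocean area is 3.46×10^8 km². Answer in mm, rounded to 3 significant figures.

Tesik: 2.04 km³ × (919/1028) = 1.824 km³ of water.
Spread over 3.46×10^14 m² of ocean, Δh = 1.824×10^9 / 3.46×10^14 = 5.27×10^-6 m = 5.27×10^-3 mm.

≈ 5.27×10^-3 mm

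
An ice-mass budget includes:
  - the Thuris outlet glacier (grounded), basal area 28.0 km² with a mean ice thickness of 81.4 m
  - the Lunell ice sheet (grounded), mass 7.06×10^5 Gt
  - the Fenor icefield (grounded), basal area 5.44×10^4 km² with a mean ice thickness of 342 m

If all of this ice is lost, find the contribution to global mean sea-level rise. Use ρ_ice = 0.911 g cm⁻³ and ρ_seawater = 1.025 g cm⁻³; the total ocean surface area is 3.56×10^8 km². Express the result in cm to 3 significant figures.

Thuris: ice volume = 28.0 km² × 81.4 m = 2.279 km³; 2.279 × (911/1025) = 2.026 km³ of water.
Lunell: 7.06×10^5 Gt = 7.060×10^17 kg; dividing by ρ_w = 1.025 g cm⁻³ = 1025 kg m⁻³ gives 6.888×10^14 m³ of water.
Fenor: ice volume = 5.44×10^4 km² × 342 m = 1.860×10^4 km³; 1.860×10^4 × (911/1025) = 1.654×10^4 km³ of water.
Total added water ≈ 7.053×10^14 m³ over 3.56×10^14 m² → Δh = 1.98 m = 198 cm.

≈ 198 cm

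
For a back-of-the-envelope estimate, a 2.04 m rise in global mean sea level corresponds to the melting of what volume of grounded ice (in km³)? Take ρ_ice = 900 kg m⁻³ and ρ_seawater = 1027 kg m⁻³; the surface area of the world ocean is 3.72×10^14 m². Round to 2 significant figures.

Required water volume = Δh × A = 2.04 m × 3.72×10^14 m² = 7.589×10^14 m³ = 7.589×10^5 km³.
Ice volume = water volume × ρ_w/ρ_ice = 7.589×10^5 × 1027/900 = 8.7×10^5 km³.

≈ 8.7×10^5 km³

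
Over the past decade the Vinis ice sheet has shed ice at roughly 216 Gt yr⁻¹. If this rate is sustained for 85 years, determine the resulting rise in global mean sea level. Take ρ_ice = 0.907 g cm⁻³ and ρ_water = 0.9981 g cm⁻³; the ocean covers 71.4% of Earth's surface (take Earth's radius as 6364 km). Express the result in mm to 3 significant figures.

≈ 50.6 mm

Total mass lost = 216 Gt/yr × 85 yr = 1.836×10^4 Gt = 1.836×10^16 kg.
ρ_w = 0.9981 g cm⁻³ = 998.1 kg m⁻³, so water volume = 1.836×10^16 / 998.1 = 1.839×10^13 m³.
Δh = 1.839×10^13 / 3.63×10^14 = 0.0506 m = 50.6 mm.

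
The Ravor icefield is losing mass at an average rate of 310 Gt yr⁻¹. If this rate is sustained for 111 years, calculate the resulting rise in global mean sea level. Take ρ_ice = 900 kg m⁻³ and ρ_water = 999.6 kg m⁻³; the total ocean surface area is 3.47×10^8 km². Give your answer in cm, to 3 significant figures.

Total mass lost = 310 Gt/yr × 111 yr = 3.441×10^4 Gt = 3.441×10^16 kg.
ρ_w = 999.6 kg m⁻³, so water volume = 3.441×10^16 / 999.6 = 3.442×10^13 m³.
Δh = 3.442×10^13 / 3.47×10^14 = 0.0992 m = 9.92 cm.

≈ 9.92 cm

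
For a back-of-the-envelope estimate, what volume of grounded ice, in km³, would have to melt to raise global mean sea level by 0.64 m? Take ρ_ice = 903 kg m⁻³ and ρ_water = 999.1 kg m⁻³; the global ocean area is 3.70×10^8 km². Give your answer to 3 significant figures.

≈ 2.62×10^5 km³

Required water volume = Δh × A = 0.64 m × 3.70×10^14 m² = 2.368×10^14 m³ = 2.368×10^5 km³.
Ice volume = water volume × ρ_w/ρ_ice = 2.368×10^5 × 999.1/903 = 2.62×10^5 km³.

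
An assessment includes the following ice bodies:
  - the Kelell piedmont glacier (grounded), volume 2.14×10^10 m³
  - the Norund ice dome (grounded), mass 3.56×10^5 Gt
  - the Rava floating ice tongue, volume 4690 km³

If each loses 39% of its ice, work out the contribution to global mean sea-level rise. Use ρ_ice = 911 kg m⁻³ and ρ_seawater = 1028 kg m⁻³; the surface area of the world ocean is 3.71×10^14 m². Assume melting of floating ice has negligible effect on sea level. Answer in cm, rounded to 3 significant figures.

Kelell: 0.39 × 2.14×10^10 m³ × (911/1028) = 7.396×10^9 m³ of water.
Norund: 0.39 × 3.56×10^5 Gt = 1.388×10^17 kg; dividing by ρ_w = 1028 kg m⁻³ gives 1.351×10^14 m³ of water.
The Rava floating ice tongue is floating and already displaces its own weight of water, so its melt adds essentially nothing to sea level.
Total added water ≈ 1.351×10^14 m³ over 3.71×10^14 m² → Δh = 0.364 m = 36.4 cm.

≈ 36.4 cm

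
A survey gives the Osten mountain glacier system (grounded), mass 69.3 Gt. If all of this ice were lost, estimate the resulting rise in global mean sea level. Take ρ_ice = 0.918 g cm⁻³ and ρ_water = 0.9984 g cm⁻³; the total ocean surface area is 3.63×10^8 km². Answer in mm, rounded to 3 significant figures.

Osten: 69.3 Gt = 6.930×10^13 kg; dividing by ρ_w = 0.9984 g cm⁻³ = 998.4 kg m⁻³ gives 6.941×10^10 m³ of water.
Spread over 3.63×10^14 m² of ocean, Δh = 6.941×10^10 / 3.63×10^14 = 1.91×10^-4 m = 0.191 mm.

≈ 0.191 mm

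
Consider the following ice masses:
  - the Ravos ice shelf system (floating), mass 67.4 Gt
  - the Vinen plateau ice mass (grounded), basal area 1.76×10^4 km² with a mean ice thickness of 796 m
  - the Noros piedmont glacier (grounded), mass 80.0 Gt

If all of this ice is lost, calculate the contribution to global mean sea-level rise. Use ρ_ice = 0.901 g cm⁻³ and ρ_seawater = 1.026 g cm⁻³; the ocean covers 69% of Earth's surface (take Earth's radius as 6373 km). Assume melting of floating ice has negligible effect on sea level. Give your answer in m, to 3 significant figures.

The Ravos ice shelf system is floating and already displaces its own weight of water, so its melt adds essentially nothing to sea level.
Vinen: ice volume = 1.76×10^4 km² × 796 m = 1.401×10^4 km³; 1.401×10^4 × (901/1026) = 1.230×10^4 km³ of water.
Noros: 80.0 Gt = 8.000×10^13 kg; dividing by ρ_w = 1.026 g cm⁻³ = 1026 kg m⁻³ gives 7.797×10^10 m³ of water.
Total added water ≈ 1.238×10^13 m³ over 3.52×10^14 m² → Δh = 0.0352 m.

≈ 0.0352 m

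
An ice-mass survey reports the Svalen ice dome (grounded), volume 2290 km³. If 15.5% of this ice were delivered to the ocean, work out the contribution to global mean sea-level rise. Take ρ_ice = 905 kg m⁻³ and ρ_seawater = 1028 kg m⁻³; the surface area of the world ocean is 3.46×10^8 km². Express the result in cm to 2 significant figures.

≈ 0.090 cm

Svalen: 0.155 × 2290 km³ × (905/1028) = 312.5 km³ of water.
Spread over 3.46×10^14 m² of ocean, Δh = 3.125×10^11 / 3.46×10^14 = 9.03×10^-4 m = 0.090 cm.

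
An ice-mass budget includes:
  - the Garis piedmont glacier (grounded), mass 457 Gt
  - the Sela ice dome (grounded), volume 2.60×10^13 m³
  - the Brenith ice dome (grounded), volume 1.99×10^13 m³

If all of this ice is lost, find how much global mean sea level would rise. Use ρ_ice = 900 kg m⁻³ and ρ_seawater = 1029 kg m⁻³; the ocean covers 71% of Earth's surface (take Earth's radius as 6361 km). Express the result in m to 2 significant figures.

≈ 0.11 m

Garis: 457 Gt = 4.570×10^14 kg; dividing by ρ_w = 1029 kg m⁻³ gives 4.441×10^11 m³ of water.
Sela: 2.60×10^13 m³ × (900/1029) = 2.274×10^13 m³ of water.
Brenith: 1.99×10^13 m³ × (900/1029) = 1.741×10^13 m³ of water.
Total added water ≈ 4.059×10^13 m³ over 3.61×10^14 m² → Δh = 0.112 m.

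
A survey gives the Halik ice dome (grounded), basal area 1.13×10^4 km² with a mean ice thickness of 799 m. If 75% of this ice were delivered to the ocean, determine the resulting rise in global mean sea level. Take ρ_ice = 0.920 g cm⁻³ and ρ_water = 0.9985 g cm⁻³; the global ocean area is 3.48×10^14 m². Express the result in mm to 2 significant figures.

≈ 18 mm

Halik: ice volume = 1.13×10^4 km² × 799 m = 9029 km³; 0.75 × 9029 × (920/998.5) = 6239 km³ of water.
Spread over 3.48×10^14 m² of ocean, Δh = 6.239×10^12 / 3.48×10^14 = 0.0179 m = 18 mm.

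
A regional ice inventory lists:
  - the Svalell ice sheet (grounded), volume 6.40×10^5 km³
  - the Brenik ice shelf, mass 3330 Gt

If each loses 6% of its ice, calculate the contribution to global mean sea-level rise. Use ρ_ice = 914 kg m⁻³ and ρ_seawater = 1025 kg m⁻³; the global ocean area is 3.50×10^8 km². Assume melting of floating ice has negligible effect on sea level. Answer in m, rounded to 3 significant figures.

Svalell: 0.06 × 6.40×10^5 km³ × (914/1025) = 3.424×10^4 km³ of water.
The Brenik ice shelf is floating and already displaces its own weight of water, so its melt adds essentially nothing to sea level.
Total added water ≈ 3.424×10^13 m³ over 3.50×10^14 m² → Δh = 0.0978 m.

≈ 0.0978 m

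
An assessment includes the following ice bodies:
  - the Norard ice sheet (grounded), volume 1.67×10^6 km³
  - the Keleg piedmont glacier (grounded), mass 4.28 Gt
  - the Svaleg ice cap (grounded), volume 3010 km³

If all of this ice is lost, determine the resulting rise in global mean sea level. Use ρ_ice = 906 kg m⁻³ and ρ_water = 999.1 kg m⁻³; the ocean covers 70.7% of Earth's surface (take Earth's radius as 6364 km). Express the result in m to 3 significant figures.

Norard: 1.67×10^6 km³ × (906/999.1) = 1.514×10^6 km³ of water.
Keleg: 4.28 Gt = 4.280×10^12 kg; dividing by ρ_w = 999.1 kg m⁻³ gives 4.284×10^9 m³ of water.
Svaleg: 3010 km³ × (906/999.1) = 2730 km³ of water.
Total added water ≈ 1.517×10^15 m³ over 3.60×10^14 m² → Δh = 4.22 m.

≈ 4.22 m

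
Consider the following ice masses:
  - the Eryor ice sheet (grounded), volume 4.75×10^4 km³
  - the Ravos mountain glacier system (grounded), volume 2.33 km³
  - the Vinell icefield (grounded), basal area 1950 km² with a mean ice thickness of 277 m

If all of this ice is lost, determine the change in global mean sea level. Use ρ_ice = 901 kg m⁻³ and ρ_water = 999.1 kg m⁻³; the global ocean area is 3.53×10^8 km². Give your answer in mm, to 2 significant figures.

≈ 120 mm

Eryor: 4.75×10^4 km³ × (901/999.1) = 4.284×10^4 km³ of water.
Ravos: 2.33 km³ × (901/999.1) = 2.101 km³ of water.
Vinell: ice volume = 1950 km² × 277 m = 540.1 km³; 540.1 × (901/999.1) = 487.1 km³ of water.
Total added water ≈ 4.333×10^13 m³ over 3.53×10^14 m² → Δh = 0.123 m = 120 mm.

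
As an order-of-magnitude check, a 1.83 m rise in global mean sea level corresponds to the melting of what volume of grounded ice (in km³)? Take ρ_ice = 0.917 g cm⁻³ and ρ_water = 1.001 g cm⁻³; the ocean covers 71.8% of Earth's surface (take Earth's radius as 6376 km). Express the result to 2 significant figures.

Required water volume = Δh × A = 1.83 m × 3.67×10^14 m² = 6.712×10^14 m³ = 6.712×10^5 km³.
Ice volume = water volume × ρ_w/ρ_ice = 6.712×10^5 × 1001/917 = 7.3×10^5 km³.

≈ 7.3×10^5 km³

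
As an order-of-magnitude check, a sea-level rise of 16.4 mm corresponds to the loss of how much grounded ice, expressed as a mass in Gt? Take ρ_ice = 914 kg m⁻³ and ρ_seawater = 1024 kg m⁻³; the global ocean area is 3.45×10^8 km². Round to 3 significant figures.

≈ 5790 Gt

Required water volume = Δh × A = 0.0164 m × 3.45×10^14 m² = 5.658×10^12 m³.
ρ_w = 1024 kg m⁻³, so the mass of water = 5.658×10^12 m³ × 1024 kg m⁻³ = 5.794×10^15 kg = 5790 Gt (and the same mass of ice, by conservation).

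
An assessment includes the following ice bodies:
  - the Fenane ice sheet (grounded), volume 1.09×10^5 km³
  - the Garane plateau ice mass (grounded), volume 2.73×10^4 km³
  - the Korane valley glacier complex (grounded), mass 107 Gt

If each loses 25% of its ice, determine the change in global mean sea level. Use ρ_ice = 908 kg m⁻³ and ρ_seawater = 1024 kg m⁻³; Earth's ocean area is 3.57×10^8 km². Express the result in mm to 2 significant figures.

≈ 85 mm

Fenane: 0.25 × 1.09×10^5 km³ × (908/1024) = 2.416×10^4 km³ of water.
Garane: 0.25 × 2.73×10^4 km³ × (908/1024) = 6052 km³ of water.
Korane: 0.25 × 107 Gt = 2.675×10^13 kg; dividing by ρ_w = 1024 kg m⁻³ gives 2.612×10^10 m³ of water.
Total added water ≈ 3.024×10^13 m³ over 3.57×10^14 m² → Δh = 0.0847 m = 85 mm.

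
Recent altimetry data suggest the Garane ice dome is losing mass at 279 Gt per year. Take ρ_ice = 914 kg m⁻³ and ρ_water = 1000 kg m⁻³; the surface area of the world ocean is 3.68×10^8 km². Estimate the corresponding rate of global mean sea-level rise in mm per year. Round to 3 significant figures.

ρ_w = 1000 kg m⁻³. Annual water volume added = 279 Gt / ρ_w = 2.790×10^14 kg / 1000 kg m⁻³ = 2.790×10^11 m³.
Δh per year = 2.790×10^11 / 3.68×10^14 = 7.58×10^-4 m = 0.758 mm.

≈ 0.758 mm/yr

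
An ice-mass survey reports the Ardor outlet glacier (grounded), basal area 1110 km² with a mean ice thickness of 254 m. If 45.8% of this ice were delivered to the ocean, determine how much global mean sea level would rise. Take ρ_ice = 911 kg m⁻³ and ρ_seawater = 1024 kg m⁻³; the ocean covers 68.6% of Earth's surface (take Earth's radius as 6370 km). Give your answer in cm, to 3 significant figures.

≈ 0.0328 cm

Ardor: ice volume = 1110 km² × 254 m = 281.9 km³; 0.458 × 281.9 × (911/1024) = 114.9 km³ of water.
Spread over 3.50×10^14 m² of ocean, Δh = 1.149×10^11 / 3.50×10^14 = 3.28×10^-4 m = 0.0328 cm.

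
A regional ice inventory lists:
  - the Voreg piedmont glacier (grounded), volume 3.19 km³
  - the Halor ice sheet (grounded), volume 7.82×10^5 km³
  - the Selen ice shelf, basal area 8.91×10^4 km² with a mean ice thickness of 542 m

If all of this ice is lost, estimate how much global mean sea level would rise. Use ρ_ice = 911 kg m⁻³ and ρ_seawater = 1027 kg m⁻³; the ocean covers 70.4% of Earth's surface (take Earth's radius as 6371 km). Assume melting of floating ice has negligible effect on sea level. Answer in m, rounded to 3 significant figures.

≈ 1.93 m

Voreg: 3.19 km³ × (911/1027) = 2.830 km³ of water.
Halor: 7.82×10^5 km³ × (911/1027) = 6.937×10^5 km³ of water.
The Selen ice shelf is floating and already displaces its own weight of water, so its melt adds essentially nothing to sea level.
Total added water ≈ 6.937×10^14 m³ over 3.59×10^14 m² → Δh = 1.93 m.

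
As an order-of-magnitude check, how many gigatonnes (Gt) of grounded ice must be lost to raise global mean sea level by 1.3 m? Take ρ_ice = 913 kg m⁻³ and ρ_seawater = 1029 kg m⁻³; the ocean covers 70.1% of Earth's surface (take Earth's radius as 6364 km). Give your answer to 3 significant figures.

≈ 4.77×10^5 Gt

Required water volume = Δh × A = 1.3 m × 3.57×10^14 m² = 4.638×10^14 m³.
ρ_w = 1029 kg m⁻³, so the mass of water = 4.638×10^14 m³ × 1029 kg m⁻³ = 4.773×10^17 kg = 4.77×10^5 Gt (and the same mass of ice, by conservation).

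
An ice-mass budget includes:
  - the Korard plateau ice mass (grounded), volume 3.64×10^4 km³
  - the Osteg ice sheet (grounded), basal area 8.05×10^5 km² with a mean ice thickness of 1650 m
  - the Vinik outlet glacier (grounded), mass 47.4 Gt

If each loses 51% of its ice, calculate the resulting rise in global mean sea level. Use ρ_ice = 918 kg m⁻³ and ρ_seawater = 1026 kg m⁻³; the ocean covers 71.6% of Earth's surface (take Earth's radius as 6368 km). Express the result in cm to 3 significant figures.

≈ 171 cm

Korard: 0.51 × 3.64×10^4 km³ × (918/1026) = 1.661×10^4 km³ of water.
Osteg: ice volume = 8.05×10^5 km² × 1650 m = 1.328×10^6 km³; 0.51 × 1.328×10^6 × (918/1026) = 6.061×10^5 km³ of water.
Vinik: 0.51 × 47.4 Gt = 2.417×10^13 kg; dividing by ρ_w = 1026 kg m⁻³ gives 2.356×10^10 m³ of water.
Total added water ≈ 6.227×10^14 m³ over 3.65×10^14 m² → Δh = 1.71 m = 171 cm.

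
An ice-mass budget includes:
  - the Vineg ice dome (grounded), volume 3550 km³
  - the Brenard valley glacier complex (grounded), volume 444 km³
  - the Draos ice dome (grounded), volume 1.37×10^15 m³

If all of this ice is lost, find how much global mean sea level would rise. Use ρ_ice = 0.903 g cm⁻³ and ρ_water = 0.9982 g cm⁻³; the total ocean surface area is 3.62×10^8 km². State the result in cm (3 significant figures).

≈ 343 cm

Vineg: 3550 km³ × (903/998.2) = 3211 km³ of water.
Brenard: 444 km³ × (903/998.2) = 401.7 km³ of water.
Draos: 1.37×10^15 m³ × (903/998.2) = 1.239×10^15 m³ of water.
Total added water ≈ 1.243×10^15 m³ over 3.62×10^14 m² → Δh = 3.43 m = 343 cm.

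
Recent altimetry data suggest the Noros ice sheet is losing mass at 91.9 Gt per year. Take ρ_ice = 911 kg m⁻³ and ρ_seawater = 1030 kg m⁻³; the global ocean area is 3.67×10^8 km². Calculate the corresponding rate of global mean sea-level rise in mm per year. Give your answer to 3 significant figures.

≈ 0.243 mm/yr

ρ_w = 1030 kg m⁻³. Annual water volume added = 91.9 Gt / ρ_w = 9.190×10^13 kg / 1030 kg m⁻³ = 8.922×10^10 m³.
Δh per year = 8.922×10^10 / 3.67×10^14 = 2.43×10^-4 m = 0.243 mm.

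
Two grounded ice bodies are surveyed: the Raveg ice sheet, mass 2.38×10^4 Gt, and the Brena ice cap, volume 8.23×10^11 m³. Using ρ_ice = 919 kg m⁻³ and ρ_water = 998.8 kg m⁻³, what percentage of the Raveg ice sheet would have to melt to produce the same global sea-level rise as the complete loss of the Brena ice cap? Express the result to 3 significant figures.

≈ 3.18 %

Equal sea-level rise means equal mass of meltwater, i.e. equal mass of ice lost.
Ice mass of Brena: 7.563×10^14 kg; ice mass of Raveg: 2.380×10^16 kg.
Fraction required = 7.563×10^14 / 2.380×10^16 = 0.0318 → 3.18 %.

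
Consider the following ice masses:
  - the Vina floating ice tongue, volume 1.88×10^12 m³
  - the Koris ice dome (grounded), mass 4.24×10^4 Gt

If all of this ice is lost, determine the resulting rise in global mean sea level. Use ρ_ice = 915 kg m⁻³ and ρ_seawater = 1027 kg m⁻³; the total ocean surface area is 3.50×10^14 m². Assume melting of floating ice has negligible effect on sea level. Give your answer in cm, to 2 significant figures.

≈ 12 cm

The Vina floating ice tongue is floating and already displaces its own weight of water, so its melt adds essentially nothing to sea level.
Koris: 4.24×10^4 Gt = 4.240×10^16 kg; dividing by ρ_w = 1027 kg m⁻³ gives 4.129×10^13 m³ of water.
Total added water ≈ 4.129×10^13 m³ over 3.50×10^14 m² → Δh = 0.118 m = 12 cm.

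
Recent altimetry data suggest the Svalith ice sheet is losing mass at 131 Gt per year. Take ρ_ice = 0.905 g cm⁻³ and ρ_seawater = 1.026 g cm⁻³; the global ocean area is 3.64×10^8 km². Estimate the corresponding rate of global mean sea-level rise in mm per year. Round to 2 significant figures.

ρ_w = 1.026 g cm⁻³ = 1026 kg m⁻³. Annual water volume added = 131 Gt / ρ_w = 1.310×10^14 kg / 1026 kg m⁻³ = 1.277×10^11 m³.
Δh per year = 1.277×10^11 / 3.64×10^14 = 3.51×10^-4 m = 0.35 mm.

≈ 0.35 mm/yr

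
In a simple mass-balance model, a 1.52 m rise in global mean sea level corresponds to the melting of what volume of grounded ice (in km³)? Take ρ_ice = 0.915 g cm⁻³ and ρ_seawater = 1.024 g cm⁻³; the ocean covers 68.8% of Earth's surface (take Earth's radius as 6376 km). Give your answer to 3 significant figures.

≈ 5.98×10^5 km³

Required water volume = Δh × A = 1.52 m × 3.51×10^14 m² = 5.342×10^14 m³ = 5.342×10^5 km³.
Ice volume = water volume × ρ_w/ρ_ice = 5.342×10^5 × 1024/915 = 5.98×10^5 km³.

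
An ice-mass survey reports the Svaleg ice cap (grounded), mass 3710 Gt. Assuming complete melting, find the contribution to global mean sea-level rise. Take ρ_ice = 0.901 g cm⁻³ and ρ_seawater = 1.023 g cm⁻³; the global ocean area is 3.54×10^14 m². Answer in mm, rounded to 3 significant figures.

≈ 10.2 mm

Svaleg: 3710 Gt = 3.710×10^15 kg; dividing by ρ_w = 1.023 g cm⁻³ = 1023 kg m⁻³ gives 3.627×10^12 m³ of water.
Spread over 3.54×10^14 m² of ocean, Δh = 3.627×10^12 / 3.54×10^14 = 0.0102 m = 10.2 mm.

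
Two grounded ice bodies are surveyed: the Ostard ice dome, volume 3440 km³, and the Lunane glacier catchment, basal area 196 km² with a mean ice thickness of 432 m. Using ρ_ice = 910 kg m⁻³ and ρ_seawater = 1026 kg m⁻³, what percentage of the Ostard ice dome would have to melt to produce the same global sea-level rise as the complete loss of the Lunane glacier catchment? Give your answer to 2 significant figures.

≈ 2.5 %

Equal sea-level rise means equal mass of meltwater, i.e. equal mass of ice lost.
Ice mass of Lunane: 7.705×10^13 kg; ice mass of Ostard: 3.130×10^15 kg.
Fraction required = 7.705×10^13 / 3.130×10^15 = 0.0246 → 2.5 %.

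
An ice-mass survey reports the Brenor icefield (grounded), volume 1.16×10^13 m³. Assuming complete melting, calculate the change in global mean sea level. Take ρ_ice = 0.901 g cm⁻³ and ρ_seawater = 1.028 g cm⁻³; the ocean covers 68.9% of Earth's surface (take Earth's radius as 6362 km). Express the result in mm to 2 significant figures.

≈ 29 mm

Brenor: 1.16×10^13 m³ × (901/1028) = 1.017×10^13 m³ of water.
Spread over 3.50×10^14 m² of ocean, Δh = 1.017×10^13 / 3.50×10^14 = 0.0290 m = 29 mm.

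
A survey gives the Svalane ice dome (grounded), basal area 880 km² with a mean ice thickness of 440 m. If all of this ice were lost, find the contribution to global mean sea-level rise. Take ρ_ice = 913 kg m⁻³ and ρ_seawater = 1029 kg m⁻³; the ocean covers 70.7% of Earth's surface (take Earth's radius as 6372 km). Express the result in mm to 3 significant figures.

≈ 0.952 mm

Svalane: ice volume = 880 km² × 440 m = 387.2 km³; 387.2 × (913/1029) = 343.6 km³ of water.
Spread over 3.61×10^14 m² of ocean, Δh = 3.436×10^11 / 3.61×10^14 = 9.52×10^-4 m = 0.952 mm.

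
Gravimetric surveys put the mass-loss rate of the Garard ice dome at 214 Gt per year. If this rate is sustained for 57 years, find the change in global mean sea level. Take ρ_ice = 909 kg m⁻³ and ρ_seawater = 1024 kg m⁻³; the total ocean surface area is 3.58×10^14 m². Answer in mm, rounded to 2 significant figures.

Total mass lost = 214 Gt/yr × 57 yr = 1.220×10^4 Gt = 1.220×10^16 kg.
ρ_w = 1024 kg m⁻³, so water volume = 1.220×10^16 / 1024 = 1.191×10^13 m³.
Δh = 1.191×10^13 / 3.58×10^14 = 0.0333 m = 33 mm.

≈ 33 mm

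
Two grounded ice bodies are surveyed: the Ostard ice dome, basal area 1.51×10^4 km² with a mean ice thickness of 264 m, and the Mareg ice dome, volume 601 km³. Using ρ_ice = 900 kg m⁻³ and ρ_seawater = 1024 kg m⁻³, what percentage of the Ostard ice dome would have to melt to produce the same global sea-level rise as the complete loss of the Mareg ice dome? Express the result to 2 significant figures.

Equal sea-level rise means equal mass of meltwater, i.e. equal mass of ice lost.
Ice mass of Mareg: 5.409×10^14 kg; ice mass of Ostard: 3.588×10^15 kg.
Fraction required = 5.409×10^14 / 3.588×10^15 = 0.151 → 15 %.

≈ 15 %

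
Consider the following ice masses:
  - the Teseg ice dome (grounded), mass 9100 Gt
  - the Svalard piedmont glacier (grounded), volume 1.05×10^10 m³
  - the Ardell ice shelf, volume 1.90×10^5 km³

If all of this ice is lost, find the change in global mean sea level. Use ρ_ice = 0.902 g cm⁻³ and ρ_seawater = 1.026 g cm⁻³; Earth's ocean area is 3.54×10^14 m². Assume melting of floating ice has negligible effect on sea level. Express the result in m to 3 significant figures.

Teseg: 9100 Gt = 9.100×10^15 kg; dividing by ρ_w = 1.026 g cm⁻³ = 1026 kg m⁻³ gives 8.869×10^12 m³ of water.
Svalard: 1.05×10^10 m³ × (902/1026) = 9.231×10^9 m³ of water.
The Ardell ice shelf is floating and already displaces its own weight of water, so its melt adds essentially nothing to sea level.
Total added water ≈ 8.879×10^12 m³ over 3.54×10^14 m² → Δh = 0.0251 m.

≈ 0.0251 m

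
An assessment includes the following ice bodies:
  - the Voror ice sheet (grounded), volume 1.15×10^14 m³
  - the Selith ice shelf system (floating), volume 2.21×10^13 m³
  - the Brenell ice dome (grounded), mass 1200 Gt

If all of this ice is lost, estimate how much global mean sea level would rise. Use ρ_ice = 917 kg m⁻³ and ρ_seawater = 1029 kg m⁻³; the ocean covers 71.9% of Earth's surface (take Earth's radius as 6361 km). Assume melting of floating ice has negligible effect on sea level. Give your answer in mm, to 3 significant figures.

≈ 284 mm

Voror: 1.15×10^14 m³ × (917/1029) = 1.025×10^14 m³ of water.
The Selith ice shelf system is floating and already displaces its own weight of water, so its melt adds essentially nothing to sea level.
Brenell: 1200 Gt = 1.200×10^15 kg; dividing by ρ_w = 1029 kg m⁻³ gives 1.166×10^12 m³ of water.
Total added water ≈ 1.036×10^14 m³ over 3.66×10^14 m² → Δh = 0.284 m = 284 mm.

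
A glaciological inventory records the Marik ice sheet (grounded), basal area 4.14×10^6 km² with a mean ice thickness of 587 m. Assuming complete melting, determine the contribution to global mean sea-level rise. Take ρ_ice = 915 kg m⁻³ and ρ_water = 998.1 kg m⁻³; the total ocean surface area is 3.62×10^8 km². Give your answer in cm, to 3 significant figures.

Marik: ice volume = 4.14×10^6 km² × 587 m = 2.430×10^6 km³; 2.430×10^6 × (915/998.1) = 2.228×10^6 km³ of water.
Spread over 3.62×10^14 m² of ocean, Δh = 2.228×10^15 / 3.62×10^14 = 6.15 m = 615 cm.

≈ 615 cm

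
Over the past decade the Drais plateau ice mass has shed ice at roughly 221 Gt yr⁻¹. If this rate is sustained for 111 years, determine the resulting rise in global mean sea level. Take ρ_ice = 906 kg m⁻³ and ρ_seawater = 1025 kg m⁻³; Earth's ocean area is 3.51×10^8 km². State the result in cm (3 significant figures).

≈ 6.82 cm

Total mass lost = 221 Gt/yr × 111 yr = 2.453×10^4 Gt = 2.453×10^16 kg.
ρ_w = 1025 kg m⁻³, so water volume = 2.453×10^16 / 1025 = 2.393×10^13 m³.
Δh = 2.393×10^13 / 3.51×10^14 = 0.0682 m = 6.82 cm.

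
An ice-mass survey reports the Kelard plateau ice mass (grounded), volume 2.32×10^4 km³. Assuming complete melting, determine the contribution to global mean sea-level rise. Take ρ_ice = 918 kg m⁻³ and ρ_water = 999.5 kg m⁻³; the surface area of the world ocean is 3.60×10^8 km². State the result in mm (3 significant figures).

≈ 59.2 mm

Kelard: 2.32×10^4 km³ × (918/999.5) = 2.131×10^4 km³ of water.
Spread over 3.60×10^14 m² of ocean, Δh = 2.131×10^13 / 3.60×10^14 = 0.0592 m = 59.2 mm.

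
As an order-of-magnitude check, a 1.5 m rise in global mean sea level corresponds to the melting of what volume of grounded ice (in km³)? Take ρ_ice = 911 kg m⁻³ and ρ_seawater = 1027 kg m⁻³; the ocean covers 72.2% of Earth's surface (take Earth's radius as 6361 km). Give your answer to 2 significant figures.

≈ 6.2×10^5 km³

Required water volume = Δh × A = 1.5 m × 3.67×10^14 m² = 5.507×10^14 m³ = 5.507×10^5 km³.
Ice volume = water volume × ρ_w/ρ_ice = 5.507×10^5 × 1027/911 = 6.2×10^5 km³.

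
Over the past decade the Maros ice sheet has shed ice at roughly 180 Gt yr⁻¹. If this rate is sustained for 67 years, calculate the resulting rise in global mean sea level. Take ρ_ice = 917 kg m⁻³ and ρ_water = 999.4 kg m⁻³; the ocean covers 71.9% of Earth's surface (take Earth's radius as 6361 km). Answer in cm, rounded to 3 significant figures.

Total mass lost = 180 Gt/yr × 67 yr = 1.206×10^4 Gt = 1.206×10^16 kg.
ρ_w = 999.4 kg m⁻³, so water volume = 1.206×10^16 / 999.4 = 1.207×10^13 m³.
Δh = 1.207×10^13 / 3.66×10^14 = 0.0330 m = 3.30 cm.

≈ 3.30 cm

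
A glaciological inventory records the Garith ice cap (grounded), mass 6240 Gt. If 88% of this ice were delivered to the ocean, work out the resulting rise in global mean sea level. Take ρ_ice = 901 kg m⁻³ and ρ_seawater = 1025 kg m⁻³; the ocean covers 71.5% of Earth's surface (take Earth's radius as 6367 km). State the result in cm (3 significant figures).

Garith: 0.88 × 6240 Gt = 5.491×10^15 kg; dividing by ρ_w = 1025 kg m⁻³ gives 5.357×10^12 m³ of water.
Spread over 3.64×10^14 m² of ocean, Δh = 5.357×10^12 / 3.64×10^14 = 0.0147 m = 1.47 cm.

≈ 1.47 cm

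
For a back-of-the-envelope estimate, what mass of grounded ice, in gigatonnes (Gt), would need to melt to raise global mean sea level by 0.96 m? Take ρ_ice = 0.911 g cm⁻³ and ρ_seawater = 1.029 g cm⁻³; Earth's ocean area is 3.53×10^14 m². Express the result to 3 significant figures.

Required water volume = Δh × A = 0.96 m × 3.53×10^14 m² = 3.389×10^14 m³.
ρ_w = 1.029 g cm⁻³ = 1029 kg m⁻³, so the mass of water = 3.389×10^14 m³ × 1029 kg m⁻³ = 3.487×10^17 kg = 3.49×10^5 Gt (and the same mass of ice, by conservation).

≈ 3.49×10^5 Gt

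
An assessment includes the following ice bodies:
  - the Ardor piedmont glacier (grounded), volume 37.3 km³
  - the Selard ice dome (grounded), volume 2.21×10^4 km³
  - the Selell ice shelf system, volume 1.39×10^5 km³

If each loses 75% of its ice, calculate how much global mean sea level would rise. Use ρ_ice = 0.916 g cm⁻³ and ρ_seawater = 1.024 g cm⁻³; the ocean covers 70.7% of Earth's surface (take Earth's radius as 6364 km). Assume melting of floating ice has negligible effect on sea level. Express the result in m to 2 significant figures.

Ardor: 0.75 × 37.3 km³ × (916/1024) = 25.02 km³ of water.
Selard: 0.75 × 2.21×10^4 km³ × (916/1024) = 1.483×10^4 km³ of water.
The Selell ice shelf system is floating and already displaces its own weight of water, so its melt adds essentially nothing to sea level.
Total added water ≈ 1.485×10^13 m³ over 3.60×10^14 m² → Δh = 0.0413 m.

≈ 0.041 m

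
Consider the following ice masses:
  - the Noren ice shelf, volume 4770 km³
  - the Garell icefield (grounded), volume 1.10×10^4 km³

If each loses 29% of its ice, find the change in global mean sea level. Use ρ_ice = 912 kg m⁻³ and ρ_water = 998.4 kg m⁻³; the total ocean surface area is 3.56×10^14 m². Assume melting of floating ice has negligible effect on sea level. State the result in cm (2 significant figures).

≈ 0.82 cm

The Noren ice shelf is floating and already displaces its own weight of water, so its melt adds essentially nothing to sea level.
Garell: 0.29 × 1.10×10^4 km³ × (912/998.4) = 2914 km³ of water.
Total added water ≈ 2.914×10^12 m³ over 3.56×10^14 m² → Δh = 8.19×10^-3 m = 0.82 cm.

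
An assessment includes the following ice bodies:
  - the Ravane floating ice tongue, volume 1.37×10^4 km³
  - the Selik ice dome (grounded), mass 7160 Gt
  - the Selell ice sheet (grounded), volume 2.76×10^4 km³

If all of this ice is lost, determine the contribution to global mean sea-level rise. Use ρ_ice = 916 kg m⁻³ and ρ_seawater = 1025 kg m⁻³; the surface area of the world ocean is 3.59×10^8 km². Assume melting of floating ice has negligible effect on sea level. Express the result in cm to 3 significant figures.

The Ravane floating ice tongue is floating and already displaces its own weight of water, so its melt adds essentially nothing to sea level.
Selik: 7160 Gt = 7.160×10^15 kg; dividing by ρ_w = 1025 kg m⁻³ gives 6.985×10^12 m³ of water.
Selell: 2.76×10^4 km³ × (916/1025) = 2.466×10^4 km³ of water.
Total added water ≈ 3.165×10^13 m³ over 3.59×10^14 m² → Δh = 0.0882 m = 8.82 cm.

≈ 8.82 cm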